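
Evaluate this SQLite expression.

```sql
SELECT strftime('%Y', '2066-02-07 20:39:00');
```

`%Y` extracts the 4-digit year: 2066.

2066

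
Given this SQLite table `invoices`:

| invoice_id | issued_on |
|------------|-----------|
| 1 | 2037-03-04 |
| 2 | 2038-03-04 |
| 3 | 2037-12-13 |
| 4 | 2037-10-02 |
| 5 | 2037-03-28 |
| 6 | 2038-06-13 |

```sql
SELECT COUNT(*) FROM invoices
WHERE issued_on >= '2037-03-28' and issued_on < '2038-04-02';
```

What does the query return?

Rows in [2037-03-28, 2038-04-02): 2038-03-04, 2037-12-13, 2037-10-02, 2037-03-28 → 4 rows.

4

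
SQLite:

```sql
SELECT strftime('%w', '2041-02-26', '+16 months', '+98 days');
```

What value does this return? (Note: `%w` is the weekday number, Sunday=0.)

4

First apply '+16 months', '+98 days': 2041-02-26 → 2042-10-02.
2042-10-02 is a Thursday; with Sunday=0 that is 4.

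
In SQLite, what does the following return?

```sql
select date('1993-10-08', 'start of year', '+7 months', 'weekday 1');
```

1993-08-02

`start of year` rewinds 1993-10-08 to 1993-01-01.
Adding +7 months to 1993-01-01 gives 1993-08-01.
`weekday 1` advances to the next Monday; 1993-08-01 is a Sunday, so it moves forward to 1993-08-02.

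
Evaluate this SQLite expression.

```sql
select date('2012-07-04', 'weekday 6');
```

2012-07-07

`weekday 6` advances to the next Saturday; 2012-07-04 is a Wednesday, so it moves forward to 2012-07-07.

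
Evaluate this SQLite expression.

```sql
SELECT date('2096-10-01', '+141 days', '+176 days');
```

2097-08-14

Applying '+141 days' to 2096-10-01: counting 141 days forward gives 2097-02-19.
Applying '+176 days' to 2097-02-19: counting 176 days forward gives 2097-08-14.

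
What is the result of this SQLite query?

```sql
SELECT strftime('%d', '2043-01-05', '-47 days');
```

First apply '-47 days': 2043-01-05 → 2042-11-19.
`%d` extracts the 2-digit day of month: 19.

19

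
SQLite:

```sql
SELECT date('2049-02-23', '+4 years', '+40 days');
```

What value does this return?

2053-04-04

Adding +4 years to 2049-02-23 gives 2053-02-23.
February 2053 has 28 days; 5 remain after the 23rd, so 6 days reach 2053-03-01.
March 2053 has 31 days; 30 remain after the 1st, so 31 days reach 2053-04-01.
Advancing 3 more days within April lands on 2053-04-04.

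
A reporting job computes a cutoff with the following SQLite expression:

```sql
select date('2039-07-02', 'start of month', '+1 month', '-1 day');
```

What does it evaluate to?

`start of month` rewinds 2039-07-02 to 2039-07-01.
Adding +1 month to 2039-07-01 gives 2039-08-01.
Going back 1 day from 2039-08-01 reaches 2039-07-31 (last day of July, 31 days).

2039-07-31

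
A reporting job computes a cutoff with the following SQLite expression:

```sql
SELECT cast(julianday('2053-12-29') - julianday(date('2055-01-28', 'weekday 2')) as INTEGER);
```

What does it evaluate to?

`weekday 2` advances to the next Tuesday; 2055-01-28 is a Thursday, so it moves forward to 2055-02-02.
2 days remain in December 2053 after the 29th (31 − 29).
Full months from January 2054 through January 2055 contribute their day counts.
Then 2 days into February 2055.
Total: 2 + 31 + 28 + 31 + 30 + 31 + 30 + 31 + 31 + 30 + 31 + 30 + 31 + 31 + 2 = 400.
The subtraction is earlier − later, so the result is −400 → -400.

-400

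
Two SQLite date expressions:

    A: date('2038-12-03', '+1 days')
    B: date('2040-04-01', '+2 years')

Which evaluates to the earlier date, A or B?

A = 2038-12-04.
B = 2042-04-01.
A is earlier.

A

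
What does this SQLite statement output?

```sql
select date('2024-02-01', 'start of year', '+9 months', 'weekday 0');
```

`start of year` rewinds 2024-02-01 to 2024-01-01.
Adding +9 months to 2024-01-01 gives 2024-10-01.
`weekday 0` advances to the next Sunday; 2024-10-01 is a Tuesday, so it moves forward to 2024-10-06.

2024-10-06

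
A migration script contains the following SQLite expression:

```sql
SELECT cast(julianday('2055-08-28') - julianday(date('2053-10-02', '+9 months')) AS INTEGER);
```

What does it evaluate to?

422

Adding +9 months to 2053-10-02 gives 2054-07-02.
29 days remain in July 2054 after the 2nd (31 − 2).
Full months from August 2054 through July 2055 contribute their day counts.
Then 28 days into August 2055.
Total: 29 + 31 + 30 + 31 + 30 + 31 + 31 + 28 + 31 + 30 + 31 + 30 + 31 + 28 = 422.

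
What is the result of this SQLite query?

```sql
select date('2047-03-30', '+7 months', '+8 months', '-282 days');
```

2047-09-22

Adding +7 months to 2047-03-30 gives 2047-10-30.
Adding +8 months to 2047-10-30 gives 2048-06-30.
Applying '-282 days' to 2048-06-30: counting 282 days back gives 2047-09-22.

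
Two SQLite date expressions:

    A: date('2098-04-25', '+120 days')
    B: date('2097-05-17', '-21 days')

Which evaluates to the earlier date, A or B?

B

A = 2098-08-23.
B = 2097-04-26.
B is earlier.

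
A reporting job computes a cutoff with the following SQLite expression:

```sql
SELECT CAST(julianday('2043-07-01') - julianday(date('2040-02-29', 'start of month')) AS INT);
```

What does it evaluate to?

1246

`start of month` rewinds 2040-02-29 to 2040-02-01.
28 days remain in February 2040 after the 1st (29 − 1).
Full months from March 2040 through June 2043 contribute their day counts.
Then 1 day into July 2043.
Total: 28 + 31 + 30 + 31 + 30 + 31 + 31 + 30 + 31 + 30 + 31 + 31 + 28 + 31 + 30 + 31 + 30 + 31 + 31 + 30 + 31 + 30 + 31 + 31 + 28 + 31 + 30 + 31 + 30 + 31 + 31 + 30 + 31 + 30 + 31 + 31 + 28 + 31 + 30 + 31 + 30 + 1 = 1246.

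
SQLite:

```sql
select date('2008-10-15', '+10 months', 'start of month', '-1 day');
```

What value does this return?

Adding +10 months to 2008-10-15 gives 2009-08-15.
`start of month` rewinds 2009-08-15 to 2009-08-01.
Going back 1 day from 2009-08-01 reaches 2009-07-31 (last day of July, 31 days).

2009-07-31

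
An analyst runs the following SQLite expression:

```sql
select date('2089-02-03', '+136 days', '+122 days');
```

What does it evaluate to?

Applying '+136 days' to 2089-02-03: counting 136 days forward gives 2089-06-19.
Applying '+122 days' to 2089-06-19: counting 122 days forward gives 2089-10-19.

2089-10-19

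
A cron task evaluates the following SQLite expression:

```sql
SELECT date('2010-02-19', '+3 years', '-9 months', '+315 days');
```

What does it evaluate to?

Adding +3 years to 2010-02-19 gives 2013-02-19.
Adding -9 months to 2013-02-19 gives 2012-05-19.
Applying '+315 days' to 2012-05-19: counting 315 days forward gives 2013-03-30.

2013-03-30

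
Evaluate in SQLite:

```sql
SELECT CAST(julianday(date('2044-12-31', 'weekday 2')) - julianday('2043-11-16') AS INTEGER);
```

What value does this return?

414

`weekday 2` advances to the next Tuesday; 2044-12-31 is a Saturday, so it moves forward to 2045-01-03.
14 days remain in November 2043 after the 16th (30 − 16).
Full months from December 2043 through December 2044 contribute their day counts.
Then 3 days into January 2045.
Total: 14 + 31 + 31 + 29 + 31 + 30 + 31 + 30 + 31 + 31 + 30 + 31 + 30 + 31 + 3 = 414.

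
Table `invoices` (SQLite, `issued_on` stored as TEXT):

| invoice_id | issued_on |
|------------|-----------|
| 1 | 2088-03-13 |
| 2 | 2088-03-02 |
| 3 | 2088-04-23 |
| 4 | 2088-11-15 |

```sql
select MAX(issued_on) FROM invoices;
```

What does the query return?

2088-11-15

MAX over {2088-03-02, 2088-03-13, 2088-04-23, 2088-11-15}.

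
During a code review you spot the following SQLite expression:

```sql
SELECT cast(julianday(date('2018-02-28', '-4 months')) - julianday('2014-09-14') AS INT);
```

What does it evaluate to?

Adding -4 months to 2018-02-28 gives 2017-10-28.
16 days remain in September 2014 after the 14th (30 − 14).
Full months from October 2014 through September 2017 contribute their day counts.
Then 28 days into October 2017.
Total: 16 + 31 + 30 + 31 + 31 + 28 + 31 + 30 + 31 + 30 + 31 + 31 + 30 + 31 + 30 + 31 + 31 + 29 + 31 + 30 + 31 + 30 + 31 + 31 + 30 + 31 + 30 + 31 + 31 + 28 + 31 + 30 + 31 + 30 + 31 + 31 + 30 + 28 = 1140.

1140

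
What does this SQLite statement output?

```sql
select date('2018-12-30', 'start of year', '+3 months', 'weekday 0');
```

`start of year` rewinds 2018-12-30 to 2018-01-01.
Adding +3 months to 2018-01-01 gives 2018-04-01.
`weekday 0` advances to the next Sunday; 2018-04-01 is already a Sunday, so it stays at 2018-04-01.

2018-04-01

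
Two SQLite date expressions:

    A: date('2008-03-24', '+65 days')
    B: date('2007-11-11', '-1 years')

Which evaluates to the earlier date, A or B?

A = 2008-05-28.
B = 2006-11-11.
B is earlier.

B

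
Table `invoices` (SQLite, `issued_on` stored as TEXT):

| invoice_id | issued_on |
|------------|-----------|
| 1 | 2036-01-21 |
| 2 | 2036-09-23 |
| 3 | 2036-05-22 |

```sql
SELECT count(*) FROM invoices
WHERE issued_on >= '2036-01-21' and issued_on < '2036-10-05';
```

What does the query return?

3

Rows in [2036-01-21, 2036-10-05): 2036-01-21, 2036-09-23, 2036-05-22 → 3 rows.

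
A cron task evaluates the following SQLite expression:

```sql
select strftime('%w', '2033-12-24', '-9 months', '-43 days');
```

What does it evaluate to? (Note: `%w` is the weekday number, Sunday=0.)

First apply '-9 months', '-43 days': 2033-12-24 → 2033-02-09.
2033-02-09 is a Wednesday; with Sunday=0 that is 3.

3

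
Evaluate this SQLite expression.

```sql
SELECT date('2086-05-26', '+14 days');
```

May 2086 has 31 days; 5 remain after the 26th, so 6 days reach 2086-06-01.
Advancing 8 more days within June lands on 2086-06-09.

2086-06-09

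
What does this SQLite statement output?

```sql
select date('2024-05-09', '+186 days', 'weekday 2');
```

Applying '+186 days' to 2024-05-09: counting 186 days forward gives 2024-11-11.
`weekday 2` advances to the next Tuesday; 2024-11-11 is a Monday, so it moves forward to 2024-11-12.

2024-11-12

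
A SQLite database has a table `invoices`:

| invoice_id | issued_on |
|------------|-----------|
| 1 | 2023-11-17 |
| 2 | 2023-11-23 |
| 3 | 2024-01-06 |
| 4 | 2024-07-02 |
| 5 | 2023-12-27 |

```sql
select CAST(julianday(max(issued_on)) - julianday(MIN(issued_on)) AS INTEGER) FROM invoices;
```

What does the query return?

MIN = 2023-11-17, MAX = 2024-07-02.
13 days remain in November 2023 after the 17th (30 − 17).
Full months from December 2023 through June 2024 contribute their day counts.
Then 2 days into July 2024.
Total: 13 + 31 + 31 + 29 + 31 + 30 + 31 + 30 + 2 = 228.

228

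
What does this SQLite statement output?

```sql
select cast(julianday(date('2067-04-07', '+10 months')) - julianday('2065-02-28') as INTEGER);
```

Adding +10 months to 2067-04-07 gives 2068-02-07.
0 days remain in February 2065 after the 28th (28 − 28).
Full months from March 2065 through January 2068 contribute their day counts.
Then 7 days into February 2068.
Total: 0 + 31 + 30 + 31 + 30 + 31 + 31 + 30 + 31 + 30 + 31 + 31 + 28 + 31 + 30 + 31 + 30 + 31 + 31 + 30 + 31 + 30 + 31 + 31 + 28 + 31 + 30 + 31 + 30 + 31 + 31 + 30 + 31 + 30 + 31 + 31 + 7 = 1074.

1074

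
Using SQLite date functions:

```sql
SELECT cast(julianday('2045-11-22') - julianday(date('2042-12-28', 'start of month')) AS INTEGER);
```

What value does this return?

`start of month` rewinds 2042-12-28 to 2042-12-01.
30 days remain in December 2042 after the 1st (31 − 1).
Full months from January 2043 through October 2045 contribute their day counts.
Then 22 days into November 2045.
Total: 30 + 31 + 28 + 31 + 30 + 31 + 30 + 31 + 31 + 30 + 31 + 30 + 31 + 31 + 29 + 31 + 30 + 31 + 30 + 31 + 31 + 30 + 31 + 30 + 31 + 31 + 28 + 31 + 30 + 31 + 30 + 31 + 31 + 30 + 31 + 22 = 1087.

1087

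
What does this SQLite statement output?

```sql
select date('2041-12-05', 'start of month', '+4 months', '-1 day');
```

`start of month` rewinds 2041-12-05 to 2041-12-01.
Adding +4 months to 2041-12-01 gives 2042-04-01.
Going back 1 day from 2042-04-01 reaches 2042-03-31 (last day of March, 31 days).

2042-03-31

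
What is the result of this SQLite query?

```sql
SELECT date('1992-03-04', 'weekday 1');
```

1992-03-09

`weekday 1` advances to the next Monday; 1992-03-04 is a Wednesday, so it moves forward to 1992-03-09.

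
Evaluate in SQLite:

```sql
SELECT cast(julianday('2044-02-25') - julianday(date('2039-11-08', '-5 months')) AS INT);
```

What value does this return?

Adding -5 months to 2039-11-08 gives 2039-06-08.
22 days remain in June 2039 after the 8th (30 − 8).
Full months from July 2039 through January 2044 contribute their day counts.
Then 25 days into February 2044.
Total: 22 + 31 + 31 + 30 + 31 + 30 + 31 + 31 + 29 + 31 + 30 + 31 + 30 + 31 + 31 + 30 + 31 + 30 + 31 + 31 + 28 + 31 + 30 + 31 + 30 + 31 + 31 + 30 + 31 + 30 + 31 + 31 + 28 + 31 + 30 + 31 + 30 + 31 + 31 + 30 + 31 + 30 + 31 + 31 + 28 + 31 + 30 + 31 + 30 + 31 + 31 + 30 + 31 + 30 + 31 + 31 + 25 = 1723.

1723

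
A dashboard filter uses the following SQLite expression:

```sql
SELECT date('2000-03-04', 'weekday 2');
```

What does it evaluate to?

2000-03-07

`weekday 2` advances to the next Tuesday; 2000-03-04 is a Saturday, so it moves forward to 2000-03-07.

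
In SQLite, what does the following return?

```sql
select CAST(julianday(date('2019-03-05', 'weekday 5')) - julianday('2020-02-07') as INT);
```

-336

`weekday 5` advances to the next Friday; 2019-03-05 is a Tuesday, so it moves forward to 2019-03-08.
23 days remain in March 2019 after the 8th (31 − 8).
Full months from April 2019 through January 2020 contribute their day counts.
Then 7 days into February 2020.
Total: 23 + 30 + 31 + 30 + 31 + 31 + 30 + 31 + 30 + 31 + 31 + 7 = 336.
The subtraction is earlier − later, so the result is −336 → -336.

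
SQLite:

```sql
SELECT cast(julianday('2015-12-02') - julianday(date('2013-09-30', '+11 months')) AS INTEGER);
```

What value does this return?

459

Adding +11 months to 2013-09-30 gives 2014-08-30.
1 day remains in August 2014 after the 30th (31 − 30).
Full months from September 2014 through November 2015 contribute their day counts.
Then 2 days into December 2015.
Total: 1 + 30 + 31 + 30 + 31 + 31 + 28 + 31 + 30 + 31 + 30 + 31 + 31 + 30 + 31 + 30 + 2 = 459.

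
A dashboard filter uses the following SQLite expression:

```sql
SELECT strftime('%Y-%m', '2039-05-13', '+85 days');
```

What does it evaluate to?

2039-08

First apply '+85 days': 2039-05-13 → 2039-08-06.
`%Y-%m` extracts the year-month: 2039-08.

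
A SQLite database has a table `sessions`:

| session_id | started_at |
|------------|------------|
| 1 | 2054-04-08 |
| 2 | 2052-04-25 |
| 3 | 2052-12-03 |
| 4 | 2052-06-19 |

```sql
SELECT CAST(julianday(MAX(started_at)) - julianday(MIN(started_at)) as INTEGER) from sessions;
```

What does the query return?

713

MIN = 2052-04-25, MAX = 2054-04-08.
5 days remain in April 2052 after the 25th (30 − 25).
Full months from May 2052 through March 2054 contribute their day counts.
Then 8 days into April 2054.
Total: 5 + 31 + 30 + 31 + 31 + 30 + 31 + 30 + 31 + 31 + 28 + 31 + 30 + 31 + 30 + 31 + 31 + 30 + 31 + 30 + 31 + 31 + 28 + 31 + 8 = 713.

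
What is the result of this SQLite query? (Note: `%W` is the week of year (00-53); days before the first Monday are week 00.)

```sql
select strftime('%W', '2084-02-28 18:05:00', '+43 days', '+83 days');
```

27

First apply '+43 days', '+83 days': 2084-02-28 18:05:00 → 2084-07-03 18:05:00.
2084-07-03 is a Monday. SQLite's %W counts Mondays since the year started; the result is 27.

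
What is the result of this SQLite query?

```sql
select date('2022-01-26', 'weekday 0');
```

`weekday 0` advances to the next Sunday; 2022-01-26 is a Wednesday, so it moves forward to 2022-01-30.

2022-01-30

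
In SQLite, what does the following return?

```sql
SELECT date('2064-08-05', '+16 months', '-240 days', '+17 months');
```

Adding +16 months to 2064-08-05 gives 2065-12-05.
Applying '-240 days' to 2065-12-05: counting 240 days back gives 2065-04-09.
Adding +17 months to 2065-04-09 gives 2066-09-09.

2066-09-09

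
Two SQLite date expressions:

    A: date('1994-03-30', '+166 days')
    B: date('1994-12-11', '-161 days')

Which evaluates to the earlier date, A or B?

A = 1994-09-12.
B = 1994-07-03.
B is earlier.

B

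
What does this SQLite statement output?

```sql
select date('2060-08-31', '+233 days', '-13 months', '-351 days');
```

2059-04-05

Applying '+233 days' to 2060-08-31: counting 233 days forward gives 2061-04-21.
Adding -13 months to 2061-04-21 gives 2060-03-21.
Applying '-351 days' to 2060-03-21: counting 351 days back gives 2059-04-05.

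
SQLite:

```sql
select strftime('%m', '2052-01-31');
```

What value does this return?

`%m` extracts the 2-digit month (01-12): 01.

01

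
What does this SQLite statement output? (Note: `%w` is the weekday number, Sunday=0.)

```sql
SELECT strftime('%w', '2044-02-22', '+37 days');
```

First apply '+37 days': 2044-02-22 → 2044-03-30.
2044-03-30 is a Wednesday; with Sunday=0 that is 3.

3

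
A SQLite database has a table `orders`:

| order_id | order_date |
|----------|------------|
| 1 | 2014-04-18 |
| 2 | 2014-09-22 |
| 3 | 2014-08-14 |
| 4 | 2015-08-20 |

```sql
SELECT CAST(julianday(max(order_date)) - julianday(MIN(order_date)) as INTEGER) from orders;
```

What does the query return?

MIN = 2014-04-18, MAX = 2015-08-20.
12 days remain in April 2014 after the 18th (30 − 18).
Full months from May 2014 through July 2015 contribute their day counts.
Then 20 days into August 2015.
Total: 12 + 31 + 30 + 31 + 31 + 30 + 31 + 30 + 31 + 31 + 28 + 31 + 30 + 31 + 30 + 31 + 20 = 489.

489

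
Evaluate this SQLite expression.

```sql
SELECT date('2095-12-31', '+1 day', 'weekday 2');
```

2096-01-03

December 2095 has 31 days; 0 remain after the 31st, so 1 days reach 2096-01-01.
`weekday 2` advances to the next Tuesday; 2096-01-01 is a Sunday, so it moves forward to 2096-01-03.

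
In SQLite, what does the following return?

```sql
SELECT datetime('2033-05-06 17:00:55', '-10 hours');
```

-10 hours from 2033-05-06 17:00:55 is 2033-05-06 07:00:55.

2033-05-06 07:00:55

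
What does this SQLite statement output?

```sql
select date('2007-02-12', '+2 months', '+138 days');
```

Adding +2 months to 2007-02-12 gives 2007-04-12.
Applying '+138 days' to 2007-04-12: counting 138 days forward gives 2007-08-28.

2007-08-28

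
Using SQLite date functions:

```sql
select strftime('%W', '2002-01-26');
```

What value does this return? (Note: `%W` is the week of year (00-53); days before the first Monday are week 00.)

03

2002-01-26 is a Saturday. SQLite's %W counts Mondays since the year started; the result is 03.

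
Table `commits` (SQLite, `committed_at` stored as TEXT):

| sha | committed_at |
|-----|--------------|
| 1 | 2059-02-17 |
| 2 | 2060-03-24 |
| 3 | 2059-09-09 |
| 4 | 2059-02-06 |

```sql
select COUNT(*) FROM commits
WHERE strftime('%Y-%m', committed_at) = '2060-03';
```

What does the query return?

Rows with year-month 2060-03: 2060-03-24 → 1.

1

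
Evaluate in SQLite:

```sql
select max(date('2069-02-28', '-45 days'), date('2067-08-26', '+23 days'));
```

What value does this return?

2069-01-14

date('2069-02-28', '-45 days') → 2069-01-14.
date('2067-08-26', '+23 days') → 2067-09-18.
Later of the two is 2069-01-14.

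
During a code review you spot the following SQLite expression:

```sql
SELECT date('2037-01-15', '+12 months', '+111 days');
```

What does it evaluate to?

2038-05-06

Adding +12 months to 2037-01-15 gives 2038-01-15.
Applying '+111 days' to 2038-01-15: counting 111 days forward gives 2038-05-06.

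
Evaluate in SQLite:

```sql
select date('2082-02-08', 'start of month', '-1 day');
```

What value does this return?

`start of month` rewinds 2082-02-08 to 2082-02-01.
Going back 1 day from 2082-02-01 reaches 2082-01-31 (last day of January, 31 days).

2082-01-31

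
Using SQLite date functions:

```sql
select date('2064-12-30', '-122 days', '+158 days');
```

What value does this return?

Applying '-122 days' to 2064-12-30: counting 122 days back gives 2064-08-30.
Applying '+158 days' to 2064-08-30: counting 158 days forward gives 2065-02-04.

2065-02-04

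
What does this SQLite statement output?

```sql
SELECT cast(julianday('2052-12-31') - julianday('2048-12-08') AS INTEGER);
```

1484

23 days remain in December 2048 after the 8th (31 − 8).
Full months from January 2049 through November 2052 contribute their day counts.
Then 31 days into December 2052.
Total: 23 + 31 + 28 + 31 + 30 + 31 + 30 + 31 + 31 + 30 + 31 + 30 + 31 + 31 + 28 + 31 + 30 + 31 + 30 + 31 + 31 + 30 + 31 + 30 + 31 + 31 + 28 + 31 + 30 + 31 + 30 + 31 + 31 + 30 + 31 + 30 + 31 + 31 + 29 + 31 + 30 + 31 + 30 + 31 + 31 + 30 + 31 + 30 + 31 = 1484.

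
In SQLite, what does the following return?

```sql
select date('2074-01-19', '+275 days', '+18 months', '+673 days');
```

Applying '+275 days' to 2074-01-19: counting 275 days forward gives 2074-10-21.
Adding +18 months to 2074-10-21 gives 2076-04-21.
Applying '+673 days' to 2076-04-21: counting 673 days forward gives 2078-02-23.

2078-02-23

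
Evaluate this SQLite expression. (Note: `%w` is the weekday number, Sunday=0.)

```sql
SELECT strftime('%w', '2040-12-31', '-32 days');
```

First apply '-32 days': 2040-12-31 → 2040-11-29.
2040-11-29 is a Thursday; with Sunday=0 that is 4.

4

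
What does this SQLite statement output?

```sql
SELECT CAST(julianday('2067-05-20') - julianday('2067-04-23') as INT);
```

7 days remain in April 2067 after the 23rd (30 − 23).
Then 20 days into May 2067.
Total: 7 + 20 = 27.

27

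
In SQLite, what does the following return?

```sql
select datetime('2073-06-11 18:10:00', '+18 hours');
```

+18 hours from 2073-06-11 18:10:00 is 2073-06-12 12:10:00 (crosses midnight).

2073-06-12 12:10:00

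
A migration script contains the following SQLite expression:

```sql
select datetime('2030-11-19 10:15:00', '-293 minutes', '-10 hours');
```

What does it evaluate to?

293 minutes = 4h 53m; -293 minutes from 2030-11-19 10:15:00 is 2030-11-19 05:22:00.
-10 hours from 2030-11-19 05:22:00 is 2030-11-18 19:22:00 (crosses midnight).

2030-11-18 19:22:00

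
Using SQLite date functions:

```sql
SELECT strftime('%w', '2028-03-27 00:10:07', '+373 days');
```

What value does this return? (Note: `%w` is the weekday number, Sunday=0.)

3

First apply '+373 days': 2028-03-27 00:10:07 → 2029-04-04 00:10:07.
2029-04-04 is a Wednesday; with Sunday=0 that is 3.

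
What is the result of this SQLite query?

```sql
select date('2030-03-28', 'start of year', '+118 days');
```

2030-04-29

`start of year` rewinds 2030-03-28 to 2030-01-01.
Applying '+118 days' to 2030-01-01: counting 118 days forward gives 2030-04-29.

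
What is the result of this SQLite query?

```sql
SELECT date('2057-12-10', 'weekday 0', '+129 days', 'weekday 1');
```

2058-04-29

`weekday 0` advances to the next Sunday; 2057-12-10 is a Monday, so it moves forward to 2057-12-16.
Applying '+129 days' to 2057-12-16: counting 129 days forward gives 2058-04-24.
`weekday 1` advances to the next Monday; 2058-04-24 is a Wednesday, so it moves forward to 2058-04-29.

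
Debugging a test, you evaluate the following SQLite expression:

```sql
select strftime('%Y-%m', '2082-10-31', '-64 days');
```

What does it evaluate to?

2082-08

First apply '-64 days': 2082-10-31 → 2082-08-28.
`%Y-%m` extracts the year-month: 2082-08.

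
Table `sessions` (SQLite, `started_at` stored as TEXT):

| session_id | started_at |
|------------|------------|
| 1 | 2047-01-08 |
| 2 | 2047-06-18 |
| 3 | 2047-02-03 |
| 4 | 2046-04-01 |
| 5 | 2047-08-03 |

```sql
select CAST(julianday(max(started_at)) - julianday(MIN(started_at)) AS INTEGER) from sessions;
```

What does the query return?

489

MIN = 2046-04-01, MAX = 2047-08-03.
29 days remain in April 2046 after the 1st (30 − 1).
Full months from May 2046 through July 2047 contribute their day counts.
Then 3 days into August 2047.
Total: 29 + 31 + 30 + 31 + 31 + 30 + 31 + 30 + 31 + 31 + 28 + 31 + 30 + 31 + 30 + 31 + 3 = 489.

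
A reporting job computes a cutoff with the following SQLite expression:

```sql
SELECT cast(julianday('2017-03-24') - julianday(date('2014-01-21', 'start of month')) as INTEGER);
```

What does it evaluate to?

1178

`start of month` rewinds 2014-01-21 to 2014-01-01.
30 days remain in January 2014 after the 1st (31 − 1).
Full months from February 2014 through February 2017 contribute their day counts.
Then 24 days into March 2017.
Total: 30 + 28 + 31 + 30 + 31 + 30 + 31 + 31 + 30 + 31 + 30 + 31 + 31 + 28 + 31 + 30 + 31 + 30 + 31 + 31 + 30 + 31 + 30 + 31 + 31 + 29 + 31 + 30 + 31 + 30 + 31 + 31 + 30 + 31 + 30 + 31 + 31 + 28 + 24 = 1178.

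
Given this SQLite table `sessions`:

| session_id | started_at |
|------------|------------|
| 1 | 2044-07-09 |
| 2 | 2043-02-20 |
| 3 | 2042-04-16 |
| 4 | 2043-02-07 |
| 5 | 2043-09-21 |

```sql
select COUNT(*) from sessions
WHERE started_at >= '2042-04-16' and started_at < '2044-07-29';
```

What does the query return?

Rows in [2042-04-16, 2044-07-29): 2044-07-09, 2043-02-20, 2042-04-16, 2043-02-07, 2043-09-21 → 5 rows.

5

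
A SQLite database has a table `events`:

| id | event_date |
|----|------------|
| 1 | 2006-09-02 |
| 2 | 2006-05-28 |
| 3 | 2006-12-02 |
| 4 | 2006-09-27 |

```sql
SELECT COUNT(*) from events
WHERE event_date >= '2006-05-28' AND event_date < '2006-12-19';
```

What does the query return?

4

Rows in [2006-05-28, 2006-12-19): 2006-09-02, 2006-05-28, 2006-12-02, 2006-09-27 → 4 rows.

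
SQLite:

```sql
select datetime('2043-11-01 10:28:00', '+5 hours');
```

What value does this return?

2043-11-01 15:28:00

+5 hours from 2043-11-01 10:28:00 is 2043-11-01 15:28:00.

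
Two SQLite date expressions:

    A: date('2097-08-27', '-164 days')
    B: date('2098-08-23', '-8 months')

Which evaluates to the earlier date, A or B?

A = 2097-03-16.
B = 2097-12-23.
A is earlier.

A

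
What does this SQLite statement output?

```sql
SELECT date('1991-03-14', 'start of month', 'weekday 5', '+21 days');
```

1991-03-22

`start of month` rewinds 1991-03-14 to 1991-03-01.
`weekday 5` advances to the next Friday; 1991-03-01 is already a Friday, so it stays at 1991-03-01.
Advancing 21 more days within March lands on 1991-03-22.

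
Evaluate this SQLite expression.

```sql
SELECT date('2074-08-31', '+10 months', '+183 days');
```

Adding +10 months to 2074-08-31 targets 2075-06-31. June 2075 has only 30 days, so SQLite normalizes the 1-day overflow forward to 2075-07-01.
Applying '+183 days' to 2075-07-01: counting 183 days forward gives 2075-12-31.

2075-12-31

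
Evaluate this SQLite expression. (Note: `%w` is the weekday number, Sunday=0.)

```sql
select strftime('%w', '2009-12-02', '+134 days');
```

4

First apply '+134 days': 2009-12-02 → 2010-04-15.
2010-04-15 is a Thursday; with Sunday=0 that is 4.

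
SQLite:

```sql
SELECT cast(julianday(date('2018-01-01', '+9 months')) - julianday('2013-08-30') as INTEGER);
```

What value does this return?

Adding +9 months to 2018-01-01 gives 2018-10-01.
1 day remains in August 2013 after the 30th (31 − 30).
Full months from September 2013 through September 2018 contribute their day counts.
Then 1 day into October 2018.
Total: 1 + 30 + 31 + 30 + 31 + 31 + 28 + 31 + 30 + 31 + 30 + 31 + 31 + 30 + 31 + 30 + 31 + 31 + 28 + 31 + 30 + 31 + 30 + 31 + 31 + 30 + 31 + 30 + 31 + 31 + 29 + 31 + 30 + 31 + 30 + 31 + 31 + 30 + 31 + 30 + 31 + 31 + 28 + 31 + 30 + 31 + 30 + 31 + 31 + 30 + 31 + 30 + 31 + 31 + 28 + 31 + 30 + 31 + 30 + 31 + 31 + 30 + 1 = 1858.

1858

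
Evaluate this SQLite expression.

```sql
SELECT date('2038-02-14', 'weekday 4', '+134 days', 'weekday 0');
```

2038-07-04

`weekday 4` advances to the next Thursday; 2038-02-14 is a Sunday, so it moves forward to 2038-02-18.
Applying '+134 days' to 2038-02-18: counting 134 days forward gives 2038-07-02.
`weekday 0` advances to the next Sunday; 2038-07-02 is a Friday, so it moves forward to 2038-07-04.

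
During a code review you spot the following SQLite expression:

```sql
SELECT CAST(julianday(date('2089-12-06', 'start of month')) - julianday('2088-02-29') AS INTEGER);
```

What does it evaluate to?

641

`start of month` rewinds 2089-12-06 to 2089-12-01.
0 days remain in February 2088 after the 29th (29 − 29).
Full months from March 2088 through November 2089 contribute their day counts.
Then 1 day into December 2089.
Total: 0 + 31 + 30 + 31 + 30 + 31 + 31 + 30 + 31 + 30 + 31 + 31 + 28 + 31 + 30 + 31 + 30 + 31 + 31 + 30 + 31 + 30 + 1 = 641.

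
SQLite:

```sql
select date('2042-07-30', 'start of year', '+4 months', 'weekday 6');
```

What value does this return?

`start of year` rewinds 2042-07-30 to 2042-01-01.
Adding +4 months to 2042-01-01 gives 2042-05-01.
`weekday 6` advances to the next Saturday; 2042-05-01 is a Thursday, so it moves forward to 2042-05-03.

2042-05-03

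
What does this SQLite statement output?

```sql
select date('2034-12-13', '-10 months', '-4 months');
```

2033-10-13

Adding -10 months to 2034-12-13 gives 2034-02-13.
Adding -4 months to 2034-02-13 gives 2033-10-13.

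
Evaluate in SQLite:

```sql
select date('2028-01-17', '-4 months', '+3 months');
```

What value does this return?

Adding -4 months to 2028-01-17 gives 2027-09-17.
Adding +3 months to 2027-09-17 gives 2027-12-17.

2027-12-17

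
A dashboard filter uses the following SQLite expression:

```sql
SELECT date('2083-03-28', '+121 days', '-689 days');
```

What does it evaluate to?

Applying '+121 days' to 2083-03-28: counting 121 days forward gives 2083-07-27.
Applying '-689 days' to 2083-07-27: counting 689 days back gives 2081-09-06.

2081-09-06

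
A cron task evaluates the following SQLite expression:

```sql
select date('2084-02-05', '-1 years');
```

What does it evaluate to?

Adding -1 year to 2084-02-05 gives 2083-02-05.

2083-02-05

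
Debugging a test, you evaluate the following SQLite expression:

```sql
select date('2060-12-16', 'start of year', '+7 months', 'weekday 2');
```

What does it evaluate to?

2060-08-03

`start of year` rewinds 2060-12-16 to 2060-01-01.
Adding +7 months to 2060-01-01 gives 2060-08-01.
`weekday 2` advances to the next Tuesday; 2060-08-01 is a Sunday, so it moves forward to 2060-08-03.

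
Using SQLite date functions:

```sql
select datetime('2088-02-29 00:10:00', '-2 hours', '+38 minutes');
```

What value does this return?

2088-02-28 22:48:00

-2 hours from 2088-02-29 00:10:00 is 2088-02-28 22:10:00 (crosses midnight).
+38 minutes from 2088-02-28 22:10:00 is 2088-02-28 22:48:00.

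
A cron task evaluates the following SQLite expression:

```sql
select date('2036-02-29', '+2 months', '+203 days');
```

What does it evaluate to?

Adding +2 months to 2036-02-29 gives 2036-04-29.
Applying '+203 days' to 2036-04-29: counting 203 days forward gives 2036-11-18.

2036-11-18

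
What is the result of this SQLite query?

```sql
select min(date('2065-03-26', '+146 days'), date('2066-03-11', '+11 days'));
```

date('2065-03-26', '+146 days') → 2065-08-19.
date('2066-03-11', '+11 days') → 2066-03-22.
Earlier of the two is 2065-08-19.

2065-08-19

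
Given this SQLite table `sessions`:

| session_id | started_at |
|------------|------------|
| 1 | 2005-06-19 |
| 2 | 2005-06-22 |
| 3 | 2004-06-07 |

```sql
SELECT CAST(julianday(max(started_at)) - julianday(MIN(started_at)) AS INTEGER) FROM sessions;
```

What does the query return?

380

MIN = 2004-06-07, MAX = 2005-06-22.
23 days remain in June 2004 after the 7th (30 − 7).
Full months from July 2004 through May 2005 contribute their day counts.
Then 22 days into June 2005.
Total: 23 + 31 + 31 + 30 + 31 + 30 + 31 + 31 + 28 + 31 + 30 + 31 + 22 = 380.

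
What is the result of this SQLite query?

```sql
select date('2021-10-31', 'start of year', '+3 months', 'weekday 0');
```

2021-04-04

`start of year` rewinds 2021-10-31 to 2021-01-01.
Adding +3 months to 2021-01-01 gives 2021-04-01.
`weekday 0` advances to the next Sunday; 2021-04-01 is a Thursday, so it moves forward to 2021-04-04.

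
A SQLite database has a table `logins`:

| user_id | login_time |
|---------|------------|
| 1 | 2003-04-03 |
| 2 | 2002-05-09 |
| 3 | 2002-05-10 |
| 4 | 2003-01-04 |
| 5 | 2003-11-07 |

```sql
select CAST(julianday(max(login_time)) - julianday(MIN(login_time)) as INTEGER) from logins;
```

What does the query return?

MIN = 2002-05-09, MAX = 2003-11-07.
22 days remain in May 2002 after the 9th (31 − 9).
Full months from June 2002 through October 2003 contribute their day counts.
Then 7 days into November 2003.
Total: 22 + 30 + 31 + 31 + 30 + 31 + 30 + 31 + 31 + 28 + 31 + 30 + 31 + 30 + 31 + 31 + 30 + 31 + 7 = 547.

547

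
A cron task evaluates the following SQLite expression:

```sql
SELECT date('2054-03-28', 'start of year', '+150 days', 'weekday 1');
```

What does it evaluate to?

2054-06-01

`start of year` rewinds 2054-03-28 to 2054-01-01.
Applying '+150 days' to 2054-01-01: counting 150 days forward gives 2054-05-31.
`weekday 1` advances to the next Monday; 2054-05-31 is a Sunday, so it moves forward to 2054-06-01.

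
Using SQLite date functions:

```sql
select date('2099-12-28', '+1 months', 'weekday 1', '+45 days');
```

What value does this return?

Adding +1 month to 2099-12-28 gives 2100-01-28.
`weekday 1` advances to the next Monday; 2100-01-28 is a Thursday, so it moves forward to 2100-02-01.
Applying '+45 days' to 2100-02-01: counting 45 days forward gives 2100-03-18.

2100-03-18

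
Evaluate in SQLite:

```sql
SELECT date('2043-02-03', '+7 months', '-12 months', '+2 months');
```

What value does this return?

Adding +7 months to 2043-02-03 gives 2043-09-03.
Adding -12 months to 2043-09-03 gives 2042-09-03.
Adding +2 months to 2042-09-03 gives 2042-11-03.

2042-11-03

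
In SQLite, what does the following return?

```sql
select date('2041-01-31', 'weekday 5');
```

`weekday 5` advances to the next Friday; 2041-01-31 is a Thursday, so it moves forward to 2041-02-01.

2041-02-01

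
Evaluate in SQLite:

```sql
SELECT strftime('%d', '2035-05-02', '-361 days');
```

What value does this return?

First apply '-361 days': 2035-05-02 → 2034-05-06.
`%d` extracts the 2-digit day of month: 06.

06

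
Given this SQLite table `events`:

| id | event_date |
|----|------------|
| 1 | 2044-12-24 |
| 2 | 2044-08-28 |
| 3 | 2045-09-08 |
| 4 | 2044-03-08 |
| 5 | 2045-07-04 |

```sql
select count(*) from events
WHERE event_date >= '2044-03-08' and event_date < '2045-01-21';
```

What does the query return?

Rows in [2044-03-08, 2045-01-21): 2044-12-24, 2044-08-28, 2044-03-08 → 3 rows.

3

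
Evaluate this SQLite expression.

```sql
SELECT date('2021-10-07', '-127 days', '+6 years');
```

Applying '-127 days' to 2021-10-07: counting 127 days back gives 2021-06-02.
Adding +6 years to 2021-06-02 gives 2027-06-02.

2027-06-02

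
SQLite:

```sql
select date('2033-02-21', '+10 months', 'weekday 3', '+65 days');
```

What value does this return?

2034-02-24

Adding +10 months to 2033-02-21 gives 2033-12-21.
`weekday 3` advances to the next Wednesday; 2033-12-21 is already a Wednesday, so it stays at 2033-12-21.
Applying '+65 days' to 2033-12-21: counting 65 days forward gives 2034-02-24.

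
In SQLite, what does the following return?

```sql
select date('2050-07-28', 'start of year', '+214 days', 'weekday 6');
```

`start of year` rewinds 2050-07-28 to 2050-01-01.
Applying '+214 days' to 2050-01-01: counting 214 days forward gives 2050-08-03.
`weekday 6` advances to the next Saturday; 2050-08-03 is a Wednesday, so it moves forward to 2050-08-06.

2050-08-06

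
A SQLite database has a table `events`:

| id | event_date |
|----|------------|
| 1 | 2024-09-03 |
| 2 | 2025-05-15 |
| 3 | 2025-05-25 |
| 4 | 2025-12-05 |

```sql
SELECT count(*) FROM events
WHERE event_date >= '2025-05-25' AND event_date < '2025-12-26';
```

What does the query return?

2

Rows in [2025-05-25, 2025-12-26): 2025-05-25, 2025-12-05 → 2 rows.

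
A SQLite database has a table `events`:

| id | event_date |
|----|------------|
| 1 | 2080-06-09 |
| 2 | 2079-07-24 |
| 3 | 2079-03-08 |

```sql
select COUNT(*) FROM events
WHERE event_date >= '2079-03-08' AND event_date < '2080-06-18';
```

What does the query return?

Rows in [2079-03-08, 2080-06-18): 2080-06-09, 2079-07-24, 2079-03-08 → 3 rows.

3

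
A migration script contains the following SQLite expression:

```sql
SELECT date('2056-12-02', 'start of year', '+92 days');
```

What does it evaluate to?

2056-04-02

`start of year` rewinds 2056-12-02 to 2056-01-01.
Applying '+92 days' to 2056-01-01: counting 92 days forward gives 2056-04-02.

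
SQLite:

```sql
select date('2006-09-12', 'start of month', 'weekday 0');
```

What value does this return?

`start of month` rewinds 2006-09-12 to 2006-09-01.
`weekday 0` advances to the next Sunday; 2006-09-01 is a Friday, so it moves forward to 2006-09-03.

2006-09-03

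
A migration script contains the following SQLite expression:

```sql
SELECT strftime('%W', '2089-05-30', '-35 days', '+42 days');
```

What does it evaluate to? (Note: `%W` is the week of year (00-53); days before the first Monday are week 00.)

First apply '-35 days', '+42 days': 2089-05-30 → 2089-06-06.
2089-06-06 is a Monday. SQLite's %W counts Mondays since the year started; the result is 23.

23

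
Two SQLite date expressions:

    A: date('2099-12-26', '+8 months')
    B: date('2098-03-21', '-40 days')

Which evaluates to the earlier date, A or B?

B

A = 2100-08-26.
B = 2098-02-09.
B is earlier.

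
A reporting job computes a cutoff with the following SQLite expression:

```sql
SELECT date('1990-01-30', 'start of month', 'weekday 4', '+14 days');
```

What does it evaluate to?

`start of month` rewinds 1990-01-30 to 1990-01-01.
`weekday 4` advances to the next Thursday; 1990-01-01 is a Monday, so it moves forward to 1990-01-04.
Advancing 14 more days within January lands on 1990-01-18.

1990-01-18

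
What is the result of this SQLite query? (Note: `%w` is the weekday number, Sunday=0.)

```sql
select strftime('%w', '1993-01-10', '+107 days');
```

First apply '+107 days': 1993-01-10 → 1993-04-27.
1993-04-27 is a Tuesday; with Sunday=0 that is 2.

2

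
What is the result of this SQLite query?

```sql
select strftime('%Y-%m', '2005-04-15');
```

2005-04

`%Y-%m` extracts the year-month: 2005-04.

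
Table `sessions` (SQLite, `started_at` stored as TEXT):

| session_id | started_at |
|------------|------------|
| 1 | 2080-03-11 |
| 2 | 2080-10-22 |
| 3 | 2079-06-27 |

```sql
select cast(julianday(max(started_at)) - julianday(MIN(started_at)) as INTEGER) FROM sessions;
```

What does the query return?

483

MIN = 2079-06-27, MAX = 2080-10-22.
3 days remain in June 2079 after the 27th (30 − 27).
Full months from July 2079 through September 2080 contribute their day counts.
Then 22 days into October 2080.
Total: 3 + 31 + 31 + 30 + 31 + 30 + 31 + 31 + 29 + 31 + 30 + 31 + 30 + 31 + 31 + 30 + 22 = 483.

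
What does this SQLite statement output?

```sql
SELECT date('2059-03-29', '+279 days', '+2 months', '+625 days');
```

2061-11-17

Applying '+279 days' to 2059-03-29: counting 279 days forward gives 2060-01-02.
Adding +2 months to 2060-01-02 gives 2060-03-02.
Applying '+625 days' to 2060-03-02: counting 625 days forward gives 2061-11-17.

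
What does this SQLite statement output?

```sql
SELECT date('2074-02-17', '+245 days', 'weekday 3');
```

2074-10-24

Applying '+245 days' to 2074-02-17: counting 245 days forward gives 2074-10-20.
`weekday 3` advances to the next Wednesday; 2074-10-20 is a Saturday, so it moves forward to 2074-10-24.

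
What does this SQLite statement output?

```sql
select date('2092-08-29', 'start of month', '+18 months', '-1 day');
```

2094-01-31

`start of month` rewinds 2092-08-29 to 2092-08-01.
Adding +18 months to 2092-08-01 gives 2094-02-01.
Going back 1 day from 2094-02-01 reaches 2094-01-31 (last day of January, 31 days).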